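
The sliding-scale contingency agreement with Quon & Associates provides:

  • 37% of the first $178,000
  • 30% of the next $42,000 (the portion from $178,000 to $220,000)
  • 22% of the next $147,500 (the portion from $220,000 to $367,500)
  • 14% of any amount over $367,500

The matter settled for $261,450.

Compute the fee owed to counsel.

First $178,000 at 37% = $65,860.00
Next $42,000 at 30% = $12,600.00
Remaining $41,450 at 22% = $9,119.00
Fee: $65,860.00 + $12,600.00 + $9,119.00 = $87,579.00

$87,579.00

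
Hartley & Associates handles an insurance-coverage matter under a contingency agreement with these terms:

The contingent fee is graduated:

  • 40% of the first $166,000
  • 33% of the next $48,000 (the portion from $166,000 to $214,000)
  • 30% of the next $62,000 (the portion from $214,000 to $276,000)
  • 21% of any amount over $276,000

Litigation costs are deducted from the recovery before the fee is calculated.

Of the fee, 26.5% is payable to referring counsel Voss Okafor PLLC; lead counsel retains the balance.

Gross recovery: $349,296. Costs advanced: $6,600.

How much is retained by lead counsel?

Fee base (net of costs): $349,296 − $6,600 = $342,696
First $166,000 at 40% = $66,400.00
Next $48,000 at 33% = $15,840.00
Next $62,000 at 30% = $18,600.00
Remaining $66,696 at 21% = $14,006.16
Fee: $66,400.00 + $15,840.00 + $18,600.00 + $14,006.16 = $114,846.16
Referral share: 26.5% of $114,846.16 = $30,434.23; lead counsel retains $114,846.16 − $30,434.23 = $84,411.93.

$84,411.93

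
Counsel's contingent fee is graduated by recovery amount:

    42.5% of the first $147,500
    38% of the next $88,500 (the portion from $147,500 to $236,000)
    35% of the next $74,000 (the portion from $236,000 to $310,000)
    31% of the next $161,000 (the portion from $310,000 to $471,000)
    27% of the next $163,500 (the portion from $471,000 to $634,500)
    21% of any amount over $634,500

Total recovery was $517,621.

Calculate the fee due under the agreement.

$184,715.17

First $147,500 at 42.5% = $62,687.50
Next $88,500 at 38% = $33,630.00
Next $74,000 at 35% = $25,900.00
Next $161,000 at 31% = $49,910.00
Remaining $46,621 at 27% = $12,587.67
Fee: $62,687.50 + $33,630.00 + $25,900.00 + $49,910.00 + $12,587.67 = $184,715.17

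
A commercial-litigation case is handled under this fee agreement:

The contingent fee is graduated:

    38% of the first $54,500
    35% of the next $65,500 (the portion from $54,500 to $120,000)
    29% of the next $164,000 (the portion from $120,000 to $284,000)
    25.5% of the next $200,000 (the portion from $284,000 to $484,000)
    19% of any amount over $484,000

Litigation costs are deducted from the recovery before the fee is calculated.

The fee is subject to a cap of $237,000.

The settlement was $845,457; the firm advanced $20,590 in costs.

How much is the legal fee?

Fee base (net of costs): $845,457 − $20,590 = $824,867
First $54,500 at 38% = $20,710.00
Next $65,500 at 35% = $22,925.00
Next $164,000 at 29% = $47,560.00
Next $200,000 at 25.5% = $51,000.00
Remaining $340,867 at 19% = $64,764.73
Fee: $20,710.00 + $22,925.00 + $47,560.00 + $51,000.00 + $64,764.73 = $206,959.73
$206,959.73 is under the $237,000 cap.

$206,959.73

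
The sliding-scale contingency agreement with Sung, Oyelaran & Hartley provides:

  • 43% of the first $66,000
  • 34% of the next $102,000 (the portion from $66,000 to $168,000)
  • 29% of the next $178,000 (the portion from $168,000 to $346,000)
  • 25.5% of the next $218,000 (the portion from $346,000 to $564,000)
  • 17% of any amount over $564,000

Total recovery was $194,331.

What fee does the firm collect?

First $66,000 at 43% = $28,380.00
Next $102,000 at 34% = $34,680.00
Remaining $26,331 at 29% = $7,635.99
Fee: $28,380.00 + $34,680.00 + $7,635.99 = $70,695.99

$70,695.99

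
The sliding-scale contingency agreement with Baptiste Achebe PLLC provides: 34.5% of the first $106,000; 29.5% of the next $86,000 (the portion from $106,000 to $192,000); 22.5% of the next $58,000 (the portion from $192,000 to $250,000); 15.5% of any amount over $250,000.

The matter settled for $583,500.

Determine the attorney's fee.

$126,682.50

First $106,000 at 34.5% = $36,570.00
Next $86,000 at 29.5% = $25,370.00
Next $58,000 at 22.5% = $13,050.00
Remaining $333,500 at 15.5% = $51,692.50
Fee: $36,570.00 + $25,370.00 + $13,050.00 + $51,692.50 = $126,682.50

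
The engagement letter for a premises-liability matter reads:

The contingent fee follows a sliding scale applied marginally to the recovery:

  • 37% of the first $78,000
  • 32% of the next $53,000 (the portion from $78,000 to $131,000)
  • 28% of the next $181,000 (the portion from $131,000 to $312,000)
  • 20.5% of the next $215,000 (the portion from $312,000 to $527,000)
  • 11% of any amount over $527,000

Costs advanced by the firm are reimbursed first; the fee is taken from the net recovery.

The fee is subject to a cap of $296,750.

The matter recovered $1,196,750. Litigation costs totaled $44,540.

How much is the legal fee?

Fee base (net of costs): $1,196,750 − $44,540 = $1,152,210
First $78,000 at 37% = $28,860.00
Next $53,000 at 32% = $16,960.00
Next $181,000 at 28% = $50,680.00
Next $215,000 at 20.5% = $44,075.00
Remaining $625,210 at 11% = $68,773.10
Fee: $28,860.00 + $16,960.00 + $50,680.00 + $44,075.00 + $68,773.10 = $209,348.10
$209,348.10 is under the $296,750 cap.

$209,348.10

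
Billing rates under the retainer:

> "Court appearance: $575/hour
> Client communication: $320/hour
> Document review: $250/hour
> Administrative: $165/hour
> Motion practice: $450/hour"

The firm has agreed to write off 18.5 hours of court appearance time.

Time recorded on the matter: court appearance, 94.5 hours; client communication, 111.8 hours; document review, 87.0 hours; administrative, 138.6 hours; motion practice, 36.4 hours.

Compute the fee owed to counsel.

$140,475.00

Court appearance: 94.5 × $575 = $54,337.50
Client communication: 111.8 × $320 = $35,776.00
Document review: 87.0 × $250 = $21,750.00
Administrative: 138.6 × $165 = $22,869.00
Motion practice: 36.4 × $450 = $16,380.00
Subtotal: $151,112.50
Write-off: 18.5 × $575 = $10,637.50
Total: $151,112.50 − $10,637.50 = $140,475.00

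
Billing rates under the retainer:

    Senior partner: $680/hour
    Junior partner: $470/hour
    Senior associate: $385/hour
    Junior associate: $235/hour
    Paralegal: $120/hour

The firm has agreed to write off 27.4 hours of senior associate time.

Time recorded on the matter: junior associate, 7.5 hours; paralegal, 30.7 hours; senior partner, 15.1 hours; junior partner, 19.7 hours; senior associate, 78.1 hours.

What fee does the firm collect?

$44,493.00

Senior partner: 15.1 × $680 = $10,268.00
Junior partner: 19.7 × $470 = $9,259.00
Senior associate: 78.1 × $385 = $30,068.50
Junior associate: 7.5 × $235 = $1,762.50
Paralegal: 30.7 × $120 = $3,684.00
Subtotal: $55,042.00
Write-off: 27.4 × $385 = $10,549.00
Total: $55,042.00 − $10,549.00 = $44,493.00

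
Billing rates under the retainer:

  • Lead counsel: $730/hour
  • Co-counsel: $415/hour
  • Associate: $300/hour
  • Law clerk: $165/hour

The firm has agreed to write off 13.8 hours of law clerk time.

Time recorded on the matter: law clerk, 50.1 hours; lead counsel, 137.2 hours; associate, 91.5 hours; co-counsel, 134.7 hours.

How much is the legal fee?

$189,496.00

Lead counsel: 137.2 × $730 = $100,156.00
Co-counsel: 134.7 × $415 = $55,900.50
Associate: 91.5 × $300 = $27,450.00
Law clerk: 50.1 × $165 = $8,266.50
Subtotal: $191,773.00
Write-off: 13.8 × $165 = $2,277.00
Total: $191,773.00 − $2,277.00 = $189,496.00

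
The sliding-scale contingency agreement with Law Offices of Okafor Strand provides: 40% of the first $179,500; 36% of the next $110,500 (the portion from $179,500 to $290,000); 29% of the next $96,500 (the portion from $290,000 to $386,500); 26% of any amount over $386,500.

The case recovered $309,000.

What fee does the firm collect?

$117,090.00

First $179,500 at 40% = $71,800.00
Next $110,500 at 36% = $39,780.00
Remaining $19,000 at 29% = $5,510.00
Fee: $71,800.00 + $39,780.00 + $5,510.00 = $117,090.00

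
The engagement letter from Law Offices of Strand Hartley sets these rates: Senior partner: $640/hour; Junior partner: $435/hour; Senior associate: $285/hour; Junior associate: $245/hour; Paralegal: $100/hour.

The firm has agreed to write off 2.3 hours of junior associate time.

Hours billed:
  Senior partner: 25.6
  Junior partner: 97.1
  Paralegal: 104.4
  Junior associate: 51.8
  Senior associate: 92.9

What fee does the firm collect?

Senior partner: 25.6 × $640 = $16,384.00
Junior partner: 97.1 × $435 = $42,238.50
Senior associate: 92.9 × $285 = $26,476.50
Junior associate: 51.8 × $245 = $12,691.00
Paralegal: 104.4 × $100 = $10,440.00
Subtotal: $108,230.00
Write-off: 2.3 × $245 = $563.50
Total: $108,230.00 − $563.50 = $107,666.50

$107,666.50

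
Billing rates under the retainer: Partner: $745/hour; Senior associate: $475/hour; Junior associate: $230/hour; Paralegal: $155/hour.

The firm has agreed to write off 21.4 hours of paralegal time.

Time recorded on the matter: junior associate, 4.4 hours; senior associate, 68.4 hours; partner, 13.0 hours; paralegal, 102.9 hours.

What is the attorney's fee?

Partner: 13.0 × $745 = $9,685.00
Senior associate: 68.4 × $475 = $32,490.00
Junior associate: 4.4 × $230 = $1,012.00
Paralegal: 102.9 × $155 = $15,949.50
Subtotal: $59,136.50
Write-off: 21.4 × $155 = $3,317.00
Total: $59,136.50 − $3,317.00 = $55,819.50

$55,819.50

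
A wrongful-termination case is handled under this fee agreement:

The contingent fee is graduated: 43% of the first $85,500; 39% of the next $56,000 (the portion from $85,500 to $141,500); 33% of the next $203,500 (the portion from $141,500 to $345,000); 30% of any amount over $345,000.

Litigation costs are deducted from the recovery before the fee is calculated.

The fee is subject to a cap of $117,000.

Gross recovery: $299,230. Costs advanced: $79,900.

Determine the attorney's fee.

Fee base (net of costs): $299,230 − $79,900 = $219,330
First $85,500 at 43% = $36,765.00
Next $56,000 at 39% = $21,840.00
Remaining $77,830 at 33% = $25,683.90
Fee: $36,765.00 + $21,840.00 + $25,683.90 = $84,288.90
$84,288.90 is under the $117,000 cap.

$84,288.90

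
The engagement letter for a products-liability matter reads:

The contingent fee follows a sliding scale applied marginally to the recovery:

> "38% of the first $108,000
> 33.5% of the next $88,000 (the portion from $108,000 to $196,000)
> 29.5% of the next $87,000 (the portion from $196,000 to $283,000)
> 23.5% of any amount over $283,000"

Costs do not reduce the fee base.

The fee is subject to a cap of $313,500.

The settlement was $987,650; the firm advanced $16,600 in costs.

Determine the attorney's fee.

$261,777.75

Fee base is the gross recovery, $987,650; costs are reimbursed separately.
First $108,000 at 38% = $41,040.00
Next $88,000 at 33.5% = $29,480.00
Next $87,000 at 29.5% = $25,665.00
Remaining $704,650 at 23.5% = $165,592.75
Fee: $41,040.00 + $29,480.00 + $25,665.00 + $165,592.75 = $261,777.75
$261,777.75 is under the $313,500 cap.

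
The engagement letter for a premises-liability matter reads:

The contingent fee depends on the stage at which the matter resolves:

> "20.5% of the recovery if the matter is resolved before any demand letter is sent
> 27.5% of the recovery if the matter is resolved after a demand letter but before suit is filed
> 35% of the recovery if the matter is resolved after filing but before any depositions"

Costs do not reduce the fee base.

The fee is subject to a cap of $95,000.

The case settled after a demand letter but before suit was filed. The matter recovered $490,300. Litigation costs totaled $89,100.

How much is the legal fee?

$95,000.00

Fee base is the gross recovery, $490,300; costs are reimbursed separately.
The matter settled after a demand letter but before suit was filed, so the 27.5% rate applies.
$490,300 × 27.5% = $134,832.50
$134,832.50 exceeds the $95,000 cap, so the fee is capped at $95,000.00.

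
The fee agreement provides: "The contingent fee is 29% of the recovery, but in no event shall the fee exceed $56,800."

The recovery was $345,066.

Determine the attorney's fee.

29% of $345,066 = $100,069.14
That exceeds the $56,800 cap, so the fee is capped at $56,800.

$56,800.00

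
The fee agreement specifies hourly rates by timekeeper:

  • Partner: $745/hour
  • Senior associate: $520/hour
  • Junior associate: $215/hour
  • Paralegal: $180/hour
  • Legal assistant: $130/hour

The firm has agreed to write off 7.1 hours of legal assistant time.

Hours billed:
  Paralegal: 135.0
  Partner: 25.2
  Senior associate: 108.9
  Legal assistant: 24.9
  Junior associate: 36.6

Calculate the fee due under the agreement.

$109,885.00

Partner: 25.2 × $745 = $18,774.00
Senior associate: 108.9 × $520 = $56,628.00
Junior associate: 36.6 × $215 = $7,869.00
Paralegal: 135.0 × $180 = $24,300.00
Legal assistant: 24.9 × $130 = $3,237.00
Subtotal: $110,808.00
Write-off: 7.1 × $130 = $923.00
Total: $110,808.00 − $923.00 = $109,885.00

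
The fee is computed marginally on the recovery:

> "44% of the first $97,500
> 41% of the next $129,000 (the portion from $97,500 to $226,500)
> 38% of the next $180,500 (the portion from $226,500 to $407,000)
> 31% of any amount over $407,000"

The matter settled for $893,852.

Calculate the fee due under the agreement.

First $97,500 at 44% = $42,900.00
Next $129,000 at 41% = $52,890.00
Next $180,500 at 38% = $68,590.00
Remaining $486,852 at 31% = $150,924.12
Fee: $42,900.00 + $52,890.00 + $68,590.00 + $150,924.12 = $315,304.12

$315,304.12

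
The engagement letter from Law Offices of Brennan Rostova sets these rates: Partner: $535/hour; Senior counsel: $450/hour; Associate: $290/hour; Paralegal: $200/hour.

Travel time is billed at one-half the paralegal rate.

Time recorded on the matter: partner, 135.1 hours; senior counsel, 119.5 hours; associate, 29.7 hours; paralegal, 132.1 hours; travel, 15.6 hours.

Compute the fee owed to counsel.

$162,646.50

Partner: 135.1 × $535 = $72,278.50
Senior counsel: 119.5 × $450 = $53,775.00
Associate: 29.7 × $290 = $8,613.00
Paralegal: 132.1 × $200 = $26,420.00
Subtotal: $72,278.50 + $53,775.00 + $8,613.00 + $26,420.00 = $161,086.50
Travel: 15.6 × ($200 ÷ 2) = 15.6 × $100.00 = $1,560.00
Total: $161,086.50 + $1,560.00 = $162,646.50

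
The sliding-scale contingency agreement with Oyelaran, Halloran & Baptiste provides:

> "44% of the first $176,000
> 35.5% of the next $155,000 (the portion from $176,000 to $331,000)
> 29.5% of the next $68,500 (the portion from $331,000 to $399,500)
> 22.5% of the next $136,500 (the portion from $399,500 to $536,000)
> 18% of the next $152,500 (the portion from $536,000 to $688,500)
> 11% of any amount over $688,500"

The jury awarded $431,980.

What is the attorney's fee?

First $176,000 at 44% = $77,440.00
Next $155,000 at 35.5% = $55,025.00
Next $68,500 at 29.5% = $20,207.50
Remaining $32,480 at 22.5% = $7,308.00
Fee: $77,440.00 + $55,025.00 + $20,207.50 + $7,308.00 = $159,980.50

$159,980.50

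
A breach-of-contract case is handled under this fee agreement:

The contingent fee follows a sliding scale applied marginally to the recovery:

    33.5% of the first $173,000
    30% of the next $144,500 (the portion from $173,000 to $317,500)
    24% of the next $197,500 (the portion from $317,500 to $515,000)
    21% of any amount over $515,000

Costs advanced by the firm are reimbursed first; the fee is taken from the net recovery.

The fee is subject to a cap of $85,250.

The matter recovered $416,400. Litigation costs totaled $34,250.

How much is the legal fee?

Fee base (net of costs): $416,400 − $34,250 = $382,150
First $173,000 at 33.5% = $57,955.00
Next $144,500 at 30% = $43,350.00
Remaining $64,650 at 24% = $15,516.00
Fee: $57,955.00 + $43,350.00 + $15,516.00 = $116,821.00
$116,821.00 exceeds the $85,250 cap, so the fee is capped at $85,250.00.

$85,250.00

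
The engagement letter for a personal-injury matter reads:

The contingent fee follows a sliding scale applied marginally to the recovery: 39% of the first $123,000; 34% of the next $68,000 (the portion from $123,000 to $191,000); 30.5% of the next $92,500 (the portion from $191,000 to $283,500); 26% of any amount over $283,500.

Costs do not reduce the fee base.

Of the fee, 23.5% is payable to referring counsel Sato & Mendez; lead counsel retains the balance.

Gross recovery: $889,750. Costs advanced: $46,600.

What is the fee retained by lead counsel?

$196,549.54

Fee base is the gross recovery, $889,750; costs are reimbursed separately.
First $123,000 at 39% = $47,970.00
Next $68,000 at 34% = $23,120.00
Next $92,500 at 30.5% = $28,212.50
Remaining $606,250 at 26% = $157,625.00
Fee: $47,970.00 + $23,120.00 + $28,212.50 + $157,625.00 = $256,927.50
Referral share: 23.5% of $256,927.50 = $60,377.96; lead counsel retains $256,927.50 − $60,377.96 = $196,549.54.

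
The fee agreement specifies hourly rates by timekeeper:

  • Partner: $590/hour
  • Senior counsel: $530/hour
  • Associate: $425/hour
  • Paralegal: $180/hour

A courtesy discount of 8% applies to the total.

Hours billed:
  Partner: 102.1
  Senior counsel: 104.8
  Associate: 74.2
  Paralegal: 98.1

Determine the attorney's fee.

$151,777.92

Partner: 102.1 × $590 = $60,239.00
Senior counsel: 104.8 × $530 = $55,544.00
Associate: 74.2 × $425 = $31,535.00
Paralegal: 98.1 × $180 = $17,658.00
Subtotal: $164,976.00
Less 8% discount: −$13,198.08
Total: $164,976.00 − $13,198.08 = $151,777.92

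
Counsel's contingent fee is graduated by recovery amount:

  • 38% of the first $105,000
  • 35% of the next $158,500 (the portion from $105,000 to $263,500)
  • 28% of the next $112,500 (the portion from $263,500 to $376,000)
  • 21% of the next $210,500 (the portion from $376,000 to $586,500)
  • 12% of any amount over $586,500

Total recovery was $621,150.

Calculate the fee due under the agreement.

First $105,000 at 38% = $39,900.00
Next $158,500 at 35% = $55,475.00
Next $112,500 at 28% = $31,500.00
Next $210,500 at 21% = $44,205.00
Remaining $34,650 at 12% = $4,158.00
Fee: $39,900.00 + $55,475.00 + $31,500.00 + $44,205.00 + $4,158.00 = $175,238.00

$175,238.00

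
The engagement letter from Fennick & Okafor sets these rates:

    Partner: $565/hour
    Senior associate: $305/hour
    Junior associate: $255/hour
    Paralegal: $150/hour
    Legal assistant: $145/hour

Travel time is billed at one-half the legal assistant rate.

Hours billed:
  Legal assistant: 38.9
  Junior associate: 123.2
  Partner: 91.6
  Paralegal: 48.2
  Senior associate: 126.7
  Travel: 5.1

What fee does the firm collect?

$135,053.75

Partner: 91.6 × $565 = $51,754.00
Senior associate: 126.7 × $305 = $38,643.50
Junior associate: 123.2 × $255 = $31,416.00
Paralegal: 48.2 × $150 = $7,230.00
Legal assistant: 38.9 × $145 = $5,640.50
Subtotal: $51,754.00 + $38,643.50 + $31,416.00 + $7,230.00 + $5,640.50 = $134,684.00
Travel: 5.1 × ($145 ÷ 2) = 5.1 × $72.50 = $369.75
Total: $134,684.00 + $369.75 = $135,053.75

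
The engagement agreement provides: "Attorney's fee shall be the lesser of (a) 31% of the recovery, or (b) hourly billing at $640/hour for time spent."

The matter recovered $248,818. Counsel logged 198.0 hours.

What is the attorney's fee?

$77,133.58

(a) 31% of $248,818 = $77,133.58
(b) 198.0 × $640 = $126,720.00
The lesser is (a): $77,133.58.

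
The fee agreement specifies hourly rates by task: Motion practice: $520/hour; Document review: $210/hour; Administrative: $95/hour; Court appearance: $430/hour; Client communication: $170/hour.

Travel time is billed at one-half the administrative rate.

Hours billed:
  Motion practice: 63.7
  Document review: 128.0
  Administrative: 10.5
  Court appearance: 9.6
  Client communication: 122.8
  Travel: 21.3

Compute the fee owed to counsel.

$87,017.25

Motion practice: 63.7 × $520 = $33,124.00
Document review: 128.0 × $210 = $26,880.00
Administrative: 10.5 × $95 = $997.50
Court appearance: 9.6 × $430 = $4,128.00
Client communication: 122.8 × $170 = $20,876.00
Subtotal: $33,124.00 + $26,880.00 + $997.50 + $4,128.00 + $20,876.00 = $86,005.50
Travel: 21.3 × ($95 ÷ 2) = 21.3 × $47.50 = $1,011.75
Total: $86,005.50 + $1,011.75 = $87,017.25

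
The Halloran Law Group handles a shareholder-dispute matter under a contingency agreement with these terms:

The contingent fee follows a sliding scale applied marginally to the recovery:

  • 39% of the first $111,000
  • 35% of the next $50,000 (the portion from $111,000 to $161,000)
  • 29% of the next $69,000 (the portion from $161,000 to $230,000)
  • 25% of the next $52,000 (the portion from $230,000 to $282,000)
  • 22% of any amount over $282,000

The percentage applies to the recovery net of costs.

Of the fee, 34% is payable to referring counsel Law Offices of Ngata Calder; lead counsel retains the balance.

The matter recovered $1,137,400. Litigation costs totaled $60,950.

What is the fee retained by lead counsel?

Fee base (net of costs): $1,137,400 − $60,950 = $1,076,450
First $111,000 at 39% = $43,290.00
Next $50,000 at 35% = $17,500.00
Next $69,000 at 29% = $20,010.00
Next $52,000 at 25% = $13,000.00
Remaining $794,450 at 22% = $174,779.00
Fee: $43,290.00 + $17,500.00 + $20,010.00 + $13,000.00 + $174,779.00 = $268,579.00
Referral share: 34% of $268,579.00 = $91,316.86; lead counsel retains $268,579.00 − $91,316.86 = $177,262.14.

$177,262.14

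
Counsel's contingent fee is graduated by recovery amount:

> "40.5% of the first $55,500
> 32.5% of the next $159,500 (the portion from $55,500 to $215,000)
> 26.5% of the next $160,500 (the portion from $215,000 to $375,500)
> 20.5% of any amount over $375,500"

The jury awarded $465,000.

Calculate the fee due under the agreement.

First $55,500 at 40.5% = $22,477.50
Next $159,500 at 32.5% = $51,837.50
Next $160,500 at 26.5% = $42,532.50
Remaining $89,500 at 20.5% = $18,347.50
Fee: $22,477.50 + $51,837.50 + $42,532.50 + $18,347.50 = $135,195.00

$135,195.00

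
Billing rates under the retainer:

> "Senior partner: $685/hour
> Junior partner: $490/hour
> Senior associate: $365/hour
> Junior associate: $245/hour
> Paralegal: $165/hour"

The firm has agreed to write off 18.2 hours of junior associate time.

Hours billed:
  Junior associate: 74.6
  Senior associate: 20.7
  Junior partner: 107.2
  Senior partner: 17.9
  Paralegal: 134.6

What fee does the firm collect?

$108,372.00

Senior partner: 17.9 × $685 = $12,261.50
Junior partner: 107.2 × $490 = $52,528.00
Senior associate: 20.7 × $365 = $7,555.50
Junior associate: 74.6 × $245 = $18,277.00
Paralegal: 134.6 × $165 = $22,209.00
Subtotal: $112,831.00
Write-off: 18.2 × $245 = $4,459.00
Total: $112,831.00 − $4,459.00 = $108,372.00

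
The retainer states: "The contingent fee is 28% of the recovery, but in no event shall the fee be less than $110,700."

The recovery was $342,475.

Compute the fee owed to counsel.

$110,700.00

28% of $342,475 = $95,893.00
That is below the $110,700 minimum, so the minimum applies.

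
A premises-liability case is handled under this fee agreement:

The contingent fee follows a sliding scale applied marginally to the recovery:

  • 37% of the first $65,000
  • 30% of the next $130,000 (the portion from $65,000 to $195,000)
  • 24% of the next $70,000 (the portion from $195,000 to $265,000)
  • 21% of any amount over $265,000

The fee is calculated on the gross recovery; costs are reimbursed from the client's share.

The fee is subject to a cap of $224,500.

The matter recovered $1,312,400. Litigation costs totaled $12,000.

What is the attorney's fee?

$224,500.00

Fee base is the gross recovery, $1,312,400; costs are reimbursed separately.
First $65,000 at 37% = $24,050.00
Next $130,000 at 30% = $39,000.00
Next $70,000 at 24% = $16,800.00
Remaining $1,047,400 at 21% = $219,954.00
Fee: $24,050.00 + $39,000.00 + $16,800.00 + $219,954.00 = $299,804.00
$299,804.00 exceeds the $224,500 cap, so the fee is capped at $224,500.00.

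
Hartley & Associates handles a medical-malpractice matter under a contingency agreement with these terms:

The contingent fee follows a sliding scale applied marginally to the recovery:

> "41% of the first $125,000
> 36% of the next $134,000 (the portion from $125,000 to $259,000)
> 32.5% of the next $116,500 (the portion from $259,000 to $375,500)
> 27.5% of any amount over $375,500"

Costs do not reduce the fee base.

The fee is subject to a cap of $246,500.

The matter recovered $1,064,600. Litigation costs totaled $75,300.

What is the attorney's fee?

$246,500.00

Fee base is the gross recovery, $1,064,600; costs are reimbursed separately.
First $125,000 at 41% = $51,250.00
Next $134,000 at 36% = $48,240.00
Next $116,500 at 32.5% = $37,862.50
Remaining $689,100 at 27.5% = $189,502.50
Fee: $51,250.00 + $48,240.00 + $37,862.50 + $189,502.50 = $326,855.00
$326,855.00 exceeds the $246,500 cap, so the fee is capped at $246,500.00.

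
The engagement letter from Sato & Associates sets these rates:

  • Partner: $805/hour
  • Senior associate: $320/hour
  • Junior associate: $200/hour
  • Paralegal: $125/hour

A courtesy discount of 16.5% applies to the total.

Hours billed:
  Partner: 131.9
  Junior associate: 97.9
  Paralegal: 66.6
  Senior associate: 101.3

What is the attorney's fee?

$139,027.92

Partner: 131.9 × $805 = $106,179.50
Senior associate: 101.3 × $320 = $32,416.00
Junior associate: 97.9 × $200 = $19,580.00
Paralegal: 66.6 × $125 = $8,325.00
Subtotal: $166,500.50
Less 16.5% discount: −$27,472.58
Total: $166,500.50 − $27,472.58 = $139,027.92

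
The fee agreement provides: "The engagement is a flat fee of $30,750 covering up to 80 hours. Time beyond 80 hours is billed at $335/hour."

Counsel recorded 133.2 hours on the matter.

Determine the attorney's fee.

Flat fee: $30,750.00
Excess hours: 133.2 − 80 = 53.2
Overrun: 53.2 × $335 = $17,822.00
Total: $30,750.00 + $17,822.00 = $48,572.00

$48,572.00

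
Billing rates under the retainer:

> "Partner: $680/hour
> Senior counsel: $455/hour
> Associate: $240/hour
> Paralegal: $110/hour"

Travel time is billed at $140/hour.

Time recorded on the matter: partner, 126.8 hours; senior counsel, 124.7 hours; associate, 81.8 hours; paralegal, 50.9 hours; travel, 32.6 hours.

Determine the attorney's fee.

Partner: 126.8 × $680 = $86,224.00
Senior counsel: 124.7 × $455 = $56,738.50
Associate: 81.8 × $240 = $19,632.00
Paralegal: 50.9 × $110 = $5,599.00
Subtotal: $86,224.00 + $56,738.50 + $19,632.00 + $5,599.00 = $168,193.50
Travel: 32.6 × $140 = $4,564.00
Total: $168,193.50 + $4,564.00 = $172,757.50

$172,757.50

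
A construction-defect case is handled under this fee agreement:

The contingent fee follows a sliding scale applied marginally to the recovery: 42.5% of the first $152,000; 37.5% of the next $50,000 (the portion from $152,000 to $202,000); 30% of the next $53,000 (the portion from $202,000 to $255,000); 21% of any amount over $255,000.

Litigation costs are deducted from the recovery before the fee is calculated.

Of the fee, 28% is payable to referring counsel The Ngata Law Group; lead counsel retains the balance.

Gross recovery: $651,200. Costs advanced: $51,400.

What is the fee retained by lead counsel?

$123,593.76

Fee base (net of costs): $651,200 − $51,400 = $599,800
First $152,000 at 42.5% = $64,600.00
Next $50,000 at 37.5% = $18,750.00
Next $53,000 at 30% = $15,900.00
Remaining $344,800 at 21% = $72,408.00
Fee: $64,600.00 + $18,750.00 + $15,900.00 + $72,408.00 = $171,658.00
Referral share: 28% of $171,658.00 = $48,064.24; lead counsel retains $171,658.00 − $48,064.24 = $123,593.76.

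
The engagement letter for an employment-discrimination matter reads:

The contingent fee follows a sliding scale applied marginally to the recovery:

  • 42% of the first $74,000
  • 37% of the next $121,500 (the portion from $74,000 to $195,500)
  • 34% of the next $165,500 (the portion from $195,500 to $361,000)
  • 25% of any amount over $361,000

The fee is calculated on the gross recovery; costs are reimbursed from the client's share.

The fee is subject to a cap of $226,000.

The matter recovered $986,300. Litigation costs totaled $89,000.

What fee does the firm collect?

Fee base is the gross recovery, $986,300; costs are reimbursed separately.
First $74,000 at 42% = $31,080.00
Next $121,500 at 37% = $44,955.00
Next $165,500 at 34% = $56,270.00
Remaining $625,300 at 25% = $156,325.00
Fee: $31,080.00 + $44,955.00 + $56,270.00 + $156,325.00 = $288,630.00
$288,630.00 exceeds the $226,000 cap, so the fee is capped at $226,000.00.

$226,000.00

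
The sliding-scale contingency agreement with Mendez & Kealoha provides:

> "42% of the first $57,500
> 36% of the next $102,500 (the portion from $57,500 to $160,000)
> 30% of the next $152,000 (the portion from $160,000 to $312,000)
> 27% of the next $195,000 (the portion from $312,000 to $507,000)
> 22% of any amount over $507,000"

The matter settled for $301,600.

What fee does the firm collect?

First $57,500 at 42% = $24,150.00
Next $102,500 at 36% = $36,900.00
Remaining $141,600 at 30% = $42,480.00
Fee: $24,150.00 + $36,900.00 + $42,480.00 = $103,530.00

$103,530.00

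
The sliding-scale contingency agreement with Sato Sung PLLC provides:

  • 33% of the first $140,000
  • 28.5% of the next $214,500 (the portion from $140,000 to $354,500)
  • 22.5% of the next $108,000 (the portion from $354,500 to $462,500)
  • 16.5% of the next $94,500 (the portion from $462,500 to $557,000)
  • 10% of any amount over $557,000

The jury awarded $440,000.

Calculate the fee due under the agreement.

First $140,000 at 33% = $46,200.00
Next $214,500 at 28.5% = $61,132.50
Remaining $85,500 at 22.5% = $19,237.50
Fee: $46,200.00 + $61,132.50 + $19,237.50 = $126,570.00

$126,570.00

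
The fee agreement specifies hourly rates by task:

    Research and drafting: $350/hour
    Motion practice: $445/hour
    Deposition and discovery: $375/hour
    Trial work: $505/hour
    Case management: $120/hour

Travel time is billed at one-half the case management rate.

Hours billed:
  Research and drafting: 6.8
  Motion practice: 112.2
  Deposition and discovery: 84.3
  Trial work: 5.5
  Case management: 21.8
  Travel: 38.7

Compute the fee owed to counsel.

$91,637.00

Research and drafting: 6.8 × $350 = $2,380.00
Motion practice: 112.2 × $445 = $49,929.00
Deposition and discovery: 84.3 × $375 = $31,612.50
Trial work: 5.5 × $505 = $2,777.50
Case management: 21.8 × $120 = $2,616.00
Subtotal: $2,380.00 + $49,929.00 + $31,612.50 + $2,777.50 + $2,616.00 = $89,315.00
Travel: 38.7 × ($120 ÷ 2) = 38.7 × $60.00 = $2,322.00
Total: $89,315.00 + $2,322.00 = $91,637.00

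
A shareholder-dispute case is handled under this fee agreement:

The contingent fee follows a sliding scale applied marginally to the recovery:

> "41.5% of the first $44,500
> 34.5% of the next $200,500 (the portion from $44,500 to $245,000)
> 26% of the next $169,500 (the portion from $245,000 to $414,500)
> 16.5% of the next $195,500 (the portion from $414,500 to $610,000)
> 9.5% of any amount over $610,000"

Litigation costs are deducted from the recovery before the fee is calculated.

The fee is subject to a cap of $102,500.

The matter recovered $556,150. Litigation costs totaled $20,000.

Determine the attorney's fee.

Fee base (net of costs): $556,150 − $20,000 = $536,150
First $44,500 at 41.5% = $18,467.50
Next $200,500 at 34.5% = $69,172.50
Next $169,500 at 26% = $44,070.00
Remaining $121,650 at 16.5% = $20,072.25
Fee: $18,467.50 + $69,172.50 + $44,070.00 + $20,072.25 = $151,782.25
$151,782.25 exceeds the $102,500 cap, so the fee is capped at $102,500.00.

$102,500.00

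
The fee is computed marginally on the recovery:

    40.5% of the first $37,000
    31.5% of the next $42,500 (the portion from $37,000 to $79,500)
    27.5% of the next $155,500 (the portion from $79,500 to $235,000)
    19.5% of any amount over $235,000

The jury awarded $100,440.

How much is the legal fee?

First $37,000 at 40.5% = $14,985.00
Next $42,500 at 31.5% = $13,387.50
Remaining $20,940 at 27.5% = $5,758.50
Fee: $14,985.00 + $13,387.50 + $5,758.50 = $34,131.00

$34,131.00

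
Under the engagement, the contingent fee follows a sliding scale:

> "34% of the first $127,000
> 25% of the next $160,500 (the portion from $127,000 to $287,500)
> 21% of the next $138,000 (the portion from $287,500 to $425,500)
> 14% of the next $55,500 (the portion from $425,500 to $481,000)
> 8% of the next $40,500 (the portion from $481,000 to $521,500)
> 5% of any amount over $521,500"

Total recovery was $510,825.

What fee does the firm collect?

$122,441.00

First $127,000 at 34% = $43,180.00
Next $160,500 at 25% = $40,125.00
Next $138,000 at 21% = $28,980.00
Next $55,500 at 14% = $7,770.00
Remaining $29,825 at 8% = $2,386.00
Fee: $43,180.00 + $40,125.00 + $28,980.00 + $7,770.00 + $2,386.00 = $122,441.00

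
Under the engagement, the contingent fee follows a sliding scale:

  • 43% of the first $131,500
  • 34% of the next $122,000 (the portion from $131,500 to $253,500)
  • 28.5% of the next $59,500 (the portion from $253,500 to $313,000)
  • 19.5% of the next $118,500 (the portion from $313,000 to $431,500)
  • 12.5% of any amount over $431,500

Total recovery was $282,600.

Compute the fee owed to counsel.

$106,318.50

First $131,500 at 43% = $56,545.00
Next $122,000 at 34% = $41,480.00
Remaining $29,100 at 28.5% = $8,293.50
Fee: $56,545.00 + $41,480.00 + $8,293.50 = $106,318.50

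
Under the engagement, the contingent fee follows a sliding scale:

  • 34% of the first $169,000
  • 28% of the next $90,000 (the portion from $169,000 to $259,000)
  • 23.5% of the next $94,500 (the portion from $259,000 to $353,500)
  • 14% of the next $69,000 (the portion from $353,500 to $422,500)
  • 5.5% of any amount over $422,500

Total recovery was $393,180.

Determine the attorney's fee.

First $169,000 at 34% = $57,460.00
Next $90,000 at 28% = $25,200.00
Next $94,500 at 23.5% = $22,207.50
Remaining $39,680 at 14% = $5,555.20
Fee: $57,460.00 + $25,200.00 + $22,207.50 + $5,555.20 = $110,422.70

$110,422.70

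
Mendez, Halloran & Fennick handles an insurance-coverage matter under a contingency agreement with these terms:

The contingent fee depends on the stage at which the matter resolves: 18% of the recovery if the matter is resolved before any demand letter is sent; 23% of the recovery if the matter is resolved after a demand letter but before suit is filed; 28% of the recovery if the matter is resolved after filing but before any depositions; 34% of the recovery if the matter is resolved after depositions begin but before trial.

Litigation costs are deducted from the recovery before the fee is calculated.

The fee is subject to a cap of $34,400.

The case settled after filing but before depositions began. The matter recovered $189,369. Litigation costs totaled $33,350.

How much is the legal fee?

$34,400.00

Fee base (net of costs): $189,369 − $33,350 = $156,019
The matter settled after filing but before depositions began, so the 28% rate applies.
$156,019 × 28% = $43,685.32
$43,685.32 exceeds the $34,400 cap, so the fee is capped at $34,400.00.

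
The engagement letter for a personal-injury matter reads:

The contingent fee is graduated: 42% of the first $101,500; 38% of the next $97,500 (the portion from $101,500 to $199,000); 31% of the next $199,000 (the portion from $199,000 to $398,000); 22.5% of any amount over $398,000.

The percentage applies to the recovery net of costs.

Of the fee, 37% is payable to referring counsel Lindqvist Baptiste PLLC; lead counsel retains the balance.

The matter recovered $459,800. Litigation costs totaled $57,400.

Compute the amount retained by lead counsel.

Fee base (net of costs): $459,800 − $57,400 = $402,400
First $101,500 at 42% = $42,630.00
Next $97,500 at 38% = $37,050.00
Next $199,000 at 31% = $61,690.00
Remaining $4,400 at 22.5% = $990.00
Fee: $42,630.00 + $37,050.00 + $61,690.00 + $990.00 = $142,360.00
Referral share: 37% of $142,360.00 = $52,673.20; lead counsel retains $142,360.00 − $52,673.20 = $89,686.80.

$89,686.80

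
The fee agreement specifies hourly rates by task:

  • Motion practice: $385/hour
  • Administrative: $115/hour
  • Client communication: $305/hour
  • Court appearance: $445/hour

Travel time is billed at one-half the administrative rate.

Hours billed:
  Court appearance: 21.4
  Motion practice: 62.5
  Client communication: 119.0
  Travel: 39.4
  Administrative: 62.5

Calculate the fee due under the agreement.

Motion practice: 62.5 × $385 = $24,062.50
Administrative: 62.5 × $115 = $7,187.50
Client communication: 119.0 × $305 = $36,295.00
Court appearance: 21.4 × $445 = $9,523.00
Subtotal: $24,062.50 + $7,187.50 + $36,295.00 + $9,523.00 = $77,068.00
Travel: 39.4 × ($115 ÷ 2) = 39.4 × $57.50 = $2,265.50
Total: $77,068.00 + $2,265.50 = $79,333.50

$79,333.50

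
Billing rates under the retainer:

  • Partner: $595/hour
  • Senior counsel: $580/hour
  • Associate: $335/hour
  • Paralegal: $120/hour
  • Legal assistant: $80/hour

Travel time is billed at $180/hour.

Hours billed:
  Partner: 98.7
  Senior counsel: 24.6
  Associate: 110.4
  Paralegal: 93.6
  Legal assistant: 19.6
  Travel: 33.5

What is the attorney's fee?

$128,808.50

Partner: 98.7 × $595 = $58,726.50
Senior counsel: 24.6 × $580 = $14,268.00
Associate: 110.4 × $335 = $36,984.00
Paralegal: 93.6 × $120 = $11,232.00
Legal assistant: 19.6 × $80 = $1,568.00
Subtotal: $58,726.50 + $14,268.00 + $36,984.00 + $11,232.00 + $1,568.00 = $122,778.50
Travel: 33.5 × $180 = $6,030.00
Total: $122,778.50 + $6,030.00 = $128,808.50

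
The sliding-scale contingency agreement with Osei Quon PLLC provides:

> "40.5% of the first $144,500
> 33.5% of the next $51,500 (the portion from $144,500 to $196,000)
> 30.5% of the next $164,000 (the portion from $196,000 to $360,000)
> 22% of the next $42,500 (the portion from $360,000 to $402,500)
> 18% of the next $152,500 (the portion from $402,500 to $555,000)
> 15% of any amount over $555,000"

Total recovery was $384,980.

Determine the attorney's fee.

$131,290.60

First $144,500 at 40.5% = $58,522.50
Next $51,500 at 33.5% = $17,252.50
Next $164,000 at 30.5% = $50,020.00
Remaining $24,980 at 22% = $5,495.60
Fee: $58,522.50 + $17,252.50 + $50,020.00 + $5,495.60 = $131,290.60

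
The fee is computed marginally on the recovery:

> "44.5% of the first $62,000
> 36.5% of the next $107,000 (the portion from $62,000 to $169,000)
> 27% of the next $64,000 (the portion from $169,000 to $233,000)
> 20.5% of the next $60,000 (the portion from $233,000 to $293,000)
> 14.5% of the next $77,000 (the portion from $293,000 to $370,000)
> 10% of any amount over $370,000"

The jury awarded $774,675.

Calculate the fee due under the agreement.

First $62,000 at 44.5% = $27,590.00
Next $107,000 at 36.5% = $39,055.00
Next $64,000 at 27% = $17,280.00
Next $60,000 at 20.5% = $12,300.00
Next $77,000 at 14.5% = $11,165.00
Remaining $404,675 at 10% = $40,467.50
Fee: $27,590.00 + $39,055.00 + $17,280.00 + $12,300.00 + $11,165.00 + $40,467.50 = $147,857.50

$147,857.50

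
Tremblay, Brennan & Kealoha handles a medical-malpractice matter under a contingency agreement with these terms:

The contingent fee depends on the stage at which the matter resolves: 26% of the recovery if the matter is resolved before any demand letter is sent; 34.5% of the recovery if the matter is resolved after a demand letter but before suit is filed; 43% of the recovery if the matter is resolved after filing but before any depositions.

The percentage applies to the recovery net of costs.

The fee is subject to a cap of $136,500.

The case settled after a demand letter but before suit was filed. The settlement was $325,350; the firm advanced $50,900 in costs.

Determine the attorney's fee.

Fee base (net of costs): $325,350 − $50,900 = $274,450
The matter settled after a demand letter but before suit was filed, so the 34.5% rate applies.
$274,450 × 34.5% = $94,685.25
$94,685.25 is under the $136,500 cap.

$94,685.25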